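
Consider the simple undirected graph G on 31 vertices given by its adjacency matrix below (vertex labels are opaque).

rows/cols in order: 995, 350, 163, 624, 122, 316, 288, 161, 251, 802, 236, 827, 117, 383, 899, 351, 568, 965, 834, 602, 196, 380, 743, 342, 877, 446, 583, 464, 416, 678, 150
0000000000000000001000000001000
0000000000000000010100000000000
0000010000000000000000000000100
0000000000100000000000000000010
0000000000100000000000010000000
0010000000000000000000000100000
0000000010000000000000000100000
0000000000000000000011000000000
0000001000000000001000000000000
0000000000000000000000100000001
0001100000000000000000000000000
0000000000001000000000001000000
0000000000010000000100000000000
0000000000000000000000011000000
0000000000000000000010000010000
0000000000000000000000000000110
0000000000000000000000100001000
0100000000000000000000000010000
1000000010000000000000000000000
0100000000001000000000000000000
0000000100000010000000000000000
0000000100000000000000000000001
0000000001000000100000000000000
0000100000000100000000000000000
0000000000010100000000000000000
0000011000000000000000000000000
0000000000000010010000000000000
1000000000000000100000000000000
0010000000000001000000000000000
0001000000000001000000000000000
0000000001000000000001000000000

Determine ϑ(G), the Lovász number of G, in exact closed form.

31*cos(pi/31)/(cos(pi/31) + 1)

N(122) = {236, 342}, |N(122)| = 2.
deg(583) = 2; N(583) = {899, 965}.
N(196) = {161, 899}, |N(196)| = 2.
N(743) = {802, 568}, |N(743)| = 2.
Regular of degree 2 on 31 vertices: connected 2-regular on 31 ⇒ C_{31}.
A has 16 distinct eigenvalues ≈ [2.0, 1.95906, 1.83792, 1.64153, 1.37793, 1.05793, 0.69461, 0.30286, -0.1013, -0.50131, -0.88079, -1.22421, -1.51752, -1.74869, -1.90828, -1.98974].
Lovász (edge-transitive): ϑ = −31·(-2*cos(pi/31))/((2)−(-2*cos(pi/31))) = 31*cos(pi/31)/(cos(pi/31) + 1).
ϑ(G) ≈ 15.46013499.
Sandwich: α(G)=15 ≤ ϑ(G)=31*cos(pi/31)/(cos(pi/31) + 1) ≤ χ(Ḡ)=16 (both strict).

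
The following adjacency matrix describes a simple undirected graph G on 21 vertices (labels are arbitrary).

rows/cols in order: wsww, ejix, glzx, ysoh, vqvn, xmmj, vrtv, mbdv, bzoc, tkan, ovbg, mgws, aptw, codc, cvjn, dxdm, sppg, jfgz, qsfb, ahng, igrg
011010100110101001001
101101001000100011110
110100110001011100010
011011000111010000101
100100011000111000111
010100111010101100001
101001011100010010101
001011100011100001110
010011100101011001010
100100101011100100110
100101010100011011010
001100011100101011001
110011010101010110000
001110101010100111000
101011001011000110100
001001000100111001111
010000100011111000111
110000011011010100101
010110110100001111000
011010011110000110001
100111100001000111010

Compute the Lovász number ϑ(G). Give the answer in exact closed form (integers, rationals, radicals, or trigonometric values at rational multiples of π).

6

deg(vrtv) = 10; N(vrtv) = {wsww, glzx, xmmj, mbdv, bzoc, tkan, codc, sppg, qsfb, igrg}.
N(ejix) = {wsww, glzx, ysoh, xmmj, bzoc, aptw, sppg, jfgz, qsfb, ahng}, |N(ejix)| = 10.
Vertex ysoh has 10 neighbors: ejix, glzx, vqvn, xmmj, tkan, ovbg, mgws, codc, qsfb, igrg.
Vertex mbdv has 10 neighbors: glzx, vqvn, xmmj, vrtv, ovbg, mgws, aptw, jfgz, qsfb, ahng.
deg(v) = 10 for all v (|V|=21); Kneser K(7,2) on C(7,2)=21 vertices.
Distinct eigenvalues (to 4 d.p.): [10.0, 1.0, -4.0].
Lovász: ϑ = −21(-4)/(10+-1*(-4)) = 6.
Numerically 6.0000.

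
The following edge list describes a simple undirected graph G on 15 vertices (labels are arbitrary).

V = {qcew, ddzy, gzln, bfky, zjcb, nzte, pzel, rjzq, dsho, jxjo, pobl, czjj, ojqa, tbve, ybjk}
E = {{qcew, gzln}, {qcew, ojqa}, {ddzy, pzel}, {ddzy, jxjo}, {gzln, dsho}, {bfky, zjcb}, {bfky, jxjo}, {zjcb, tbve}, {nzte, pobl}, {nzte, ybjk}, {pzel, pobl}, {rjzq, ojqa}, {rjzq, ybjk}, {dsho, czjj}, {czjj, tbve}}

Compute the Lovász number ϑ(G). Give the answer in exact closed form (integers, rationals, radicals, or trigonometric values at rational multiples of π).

deg(pzel) = 2; N(pzel) = {ddzy, pobl}.
N(tbve) = {zjcb, czjj}, |N(tbve)| = 2.
deg(jxjo) = 2; N(jxjo) = {ddzy, bfky}.
N(gzln) = {qcew, dsho}, |N(gzln)| = 2.
Every vertex has degree 2 (N=15); the odd cycle C_{15}.
spec(A) ≈ [2.0, 1.82709, 1.33826, 0.61803, -0.20906, -1.0, -1.61803, -1.9563] (distinct, 5 d.p.).
ϑ = −N·λ_min/(λ_max−λ_min) = −15·(-2*cos(pi/15))/(2−(-2*cos(pi/15))) = 15*cos(pi/15)/(cos(pi/15) + 1).
= 7.417148… (decimal).
α=7, χ(Ḡ)=8; ϑ=15*cos(pi/15)/(cos(pi/15) + 1) lies between (both strict).

15*cos(pi/15)/(cos(pi/15) + 1)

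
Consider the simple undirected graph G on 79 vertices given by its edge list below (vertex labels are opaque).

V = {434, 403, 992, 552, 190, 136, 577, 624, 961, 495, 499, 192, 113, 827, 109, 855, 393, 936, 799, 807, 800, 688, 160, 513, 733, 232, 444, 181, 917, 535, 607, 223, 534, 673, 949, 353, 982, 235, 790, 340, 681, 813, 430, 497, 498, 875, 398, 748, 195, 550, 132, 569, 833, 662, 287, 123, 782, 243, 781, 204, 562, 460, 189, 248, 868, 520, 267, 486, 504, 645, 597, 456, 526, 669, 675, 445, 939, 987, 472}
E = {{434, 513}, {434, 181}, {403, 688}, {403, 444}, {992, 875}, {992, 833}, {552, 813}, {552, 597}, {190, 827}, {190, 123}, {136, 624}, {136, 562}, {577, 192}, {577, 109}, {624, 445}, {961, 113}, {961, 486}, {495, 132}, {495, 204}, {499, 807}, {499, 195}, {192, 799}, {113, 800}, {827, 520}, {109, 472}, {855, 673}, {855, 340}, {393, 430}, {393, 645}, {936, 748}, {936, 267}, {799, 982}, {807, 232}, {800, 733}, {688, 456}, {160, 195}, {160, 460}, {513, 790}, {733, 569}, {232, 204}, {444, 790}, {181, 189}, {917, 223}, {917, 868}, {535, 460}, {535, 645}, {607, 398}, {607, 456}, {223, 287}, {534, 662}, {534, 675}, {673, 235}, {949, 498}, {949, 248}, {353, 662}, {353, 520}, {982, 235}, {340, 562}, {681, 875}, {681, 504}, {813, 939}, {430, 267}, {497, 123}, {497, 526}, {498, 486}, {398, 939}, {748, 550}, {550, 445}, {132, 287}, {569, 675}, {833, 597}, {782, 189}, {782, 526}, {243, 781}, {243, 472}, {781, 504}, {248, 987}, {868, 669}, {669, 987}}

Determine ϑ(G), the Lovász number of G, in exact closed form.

79*cos(pi/79)/(cos(pi/79) + 1)

deg(398) = 2; N(398) = {607, 939}.
deg(204) = 2; N(204) = {495, 232}.
N(456) = {688, 607}, |N(456)| = 2.
Vertex 868 has 2 neighbors: 917, 669.
G on 79 vertices is 2-regular; this is C_{79}, the 79-cycle.
spec(A) ≈ [2.0, 1.99368, 1.97475, 1.94334, 1.89964, 1.84393, 1.77657, 1.69797, 1.60863, 1.50913, 1.40008, 1.28219, 1.15618, 1.02287, 0.88309, 0.73773, 0.5877, 0.43396, 0.27747, 0.11923, -0.03976, -0.19851, -0.356, -0.51123, -0.66324, -0.81105, -0.95374, -1.09039, -1.22015, -1.3422, -1.45576, -1.56011, -1.65461, -1.73864, -1.81168, -1.87327, -1.92301, -1.96059, -1.98578, -1.99842] (distinct, 5 d.p.).
With N=79: ϑ(G) = 79·(-(-1)*2*cos(pi/79))/(2−(-2*cos(pi/79))) = 79*cos(pi/79)/(cos(pi/79) + 1).
ϑ(G) ≈ 39.4844.
39 ≤ 79*cos(pi/79)/(cos(pi/79) + 1) ≤ 40: both strict.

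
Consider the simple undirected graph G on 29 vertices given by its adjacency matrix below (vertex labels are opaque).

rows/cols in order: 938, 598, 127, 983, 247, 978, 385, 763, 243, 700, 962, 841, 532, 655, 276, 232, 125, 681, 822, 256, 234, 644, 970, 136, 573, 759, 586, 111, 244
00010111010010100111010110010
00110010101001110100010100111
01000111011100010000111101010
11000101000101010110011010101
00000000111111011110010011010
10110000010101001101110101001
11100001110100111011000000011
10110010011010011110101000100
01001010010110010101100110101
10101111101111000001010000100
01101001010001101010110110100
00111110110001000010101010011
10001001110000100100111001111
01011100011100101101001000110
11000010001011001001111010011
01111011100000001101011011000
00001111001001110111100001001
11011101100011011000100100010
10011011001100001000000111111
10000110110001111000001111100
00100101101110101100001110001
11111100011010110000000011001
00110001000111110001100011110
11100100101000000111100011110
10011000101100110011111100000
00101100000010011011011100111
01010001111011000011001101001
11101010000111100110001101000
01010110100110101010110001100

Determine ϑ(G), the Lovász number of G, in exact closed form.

sqrt(29)

Vertex 759 has 14 neighbors: 127, 247, 978, 532, 232, 125, 822, 256, 644, 970, 136, 586, 111, 244.
Vertex 573 has 14 neighbors: 938, 983, 247, 243, 962, 841, 276, 232, 822, 256, 234, 644, 970, 136.
Vertex 970 has 14 neighbors: 127, 983, 763, 841, 532, 655, 276, 232, 256, 234, 573, 759, 586, 111.
N(243) = {598, 247, 385, 700, 841, 532, 232, 681, 256, 234, 136, 573, 586, 244}, |N(243)| = 14.
Every vertex has degree 14 (N=29); strongly regular (29,14,6,7).
Distinct eigenvalues (to 3 d.p.): [14.0, 2.193, -3.193].
Lovász: ϑ = −29(-sqrt(29)/2 - 1/2)/(14+-(-sqrt(29)/2 - 1/2)) = sqrt(29).
Numerically 5.38516.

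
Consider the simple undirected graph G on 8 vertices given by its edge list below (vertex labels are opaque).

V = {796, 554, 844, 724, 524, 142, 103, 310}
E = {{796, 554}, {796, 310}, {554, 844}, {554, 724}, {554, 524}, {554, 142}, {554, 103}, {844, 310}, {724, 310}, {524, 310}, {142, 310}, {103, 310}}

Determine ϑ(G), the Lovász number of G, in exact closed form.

6

Vertex 524 has 2 neighbors: 554, 310.
Vertex 103 has 2 neighbors: 554, 310.
N(554) = {796, 844, 724, 524, 142, 103}, |N(554)| = 6.
deg(796) = 2; N(796) = {554, 310}.
2 parts of sizes [6, 2]; α(G) = 6 = ϑ (perfect).
= 6.00000… (decimal).
Check 6 ≤ 6 ≤ 6: collapsed.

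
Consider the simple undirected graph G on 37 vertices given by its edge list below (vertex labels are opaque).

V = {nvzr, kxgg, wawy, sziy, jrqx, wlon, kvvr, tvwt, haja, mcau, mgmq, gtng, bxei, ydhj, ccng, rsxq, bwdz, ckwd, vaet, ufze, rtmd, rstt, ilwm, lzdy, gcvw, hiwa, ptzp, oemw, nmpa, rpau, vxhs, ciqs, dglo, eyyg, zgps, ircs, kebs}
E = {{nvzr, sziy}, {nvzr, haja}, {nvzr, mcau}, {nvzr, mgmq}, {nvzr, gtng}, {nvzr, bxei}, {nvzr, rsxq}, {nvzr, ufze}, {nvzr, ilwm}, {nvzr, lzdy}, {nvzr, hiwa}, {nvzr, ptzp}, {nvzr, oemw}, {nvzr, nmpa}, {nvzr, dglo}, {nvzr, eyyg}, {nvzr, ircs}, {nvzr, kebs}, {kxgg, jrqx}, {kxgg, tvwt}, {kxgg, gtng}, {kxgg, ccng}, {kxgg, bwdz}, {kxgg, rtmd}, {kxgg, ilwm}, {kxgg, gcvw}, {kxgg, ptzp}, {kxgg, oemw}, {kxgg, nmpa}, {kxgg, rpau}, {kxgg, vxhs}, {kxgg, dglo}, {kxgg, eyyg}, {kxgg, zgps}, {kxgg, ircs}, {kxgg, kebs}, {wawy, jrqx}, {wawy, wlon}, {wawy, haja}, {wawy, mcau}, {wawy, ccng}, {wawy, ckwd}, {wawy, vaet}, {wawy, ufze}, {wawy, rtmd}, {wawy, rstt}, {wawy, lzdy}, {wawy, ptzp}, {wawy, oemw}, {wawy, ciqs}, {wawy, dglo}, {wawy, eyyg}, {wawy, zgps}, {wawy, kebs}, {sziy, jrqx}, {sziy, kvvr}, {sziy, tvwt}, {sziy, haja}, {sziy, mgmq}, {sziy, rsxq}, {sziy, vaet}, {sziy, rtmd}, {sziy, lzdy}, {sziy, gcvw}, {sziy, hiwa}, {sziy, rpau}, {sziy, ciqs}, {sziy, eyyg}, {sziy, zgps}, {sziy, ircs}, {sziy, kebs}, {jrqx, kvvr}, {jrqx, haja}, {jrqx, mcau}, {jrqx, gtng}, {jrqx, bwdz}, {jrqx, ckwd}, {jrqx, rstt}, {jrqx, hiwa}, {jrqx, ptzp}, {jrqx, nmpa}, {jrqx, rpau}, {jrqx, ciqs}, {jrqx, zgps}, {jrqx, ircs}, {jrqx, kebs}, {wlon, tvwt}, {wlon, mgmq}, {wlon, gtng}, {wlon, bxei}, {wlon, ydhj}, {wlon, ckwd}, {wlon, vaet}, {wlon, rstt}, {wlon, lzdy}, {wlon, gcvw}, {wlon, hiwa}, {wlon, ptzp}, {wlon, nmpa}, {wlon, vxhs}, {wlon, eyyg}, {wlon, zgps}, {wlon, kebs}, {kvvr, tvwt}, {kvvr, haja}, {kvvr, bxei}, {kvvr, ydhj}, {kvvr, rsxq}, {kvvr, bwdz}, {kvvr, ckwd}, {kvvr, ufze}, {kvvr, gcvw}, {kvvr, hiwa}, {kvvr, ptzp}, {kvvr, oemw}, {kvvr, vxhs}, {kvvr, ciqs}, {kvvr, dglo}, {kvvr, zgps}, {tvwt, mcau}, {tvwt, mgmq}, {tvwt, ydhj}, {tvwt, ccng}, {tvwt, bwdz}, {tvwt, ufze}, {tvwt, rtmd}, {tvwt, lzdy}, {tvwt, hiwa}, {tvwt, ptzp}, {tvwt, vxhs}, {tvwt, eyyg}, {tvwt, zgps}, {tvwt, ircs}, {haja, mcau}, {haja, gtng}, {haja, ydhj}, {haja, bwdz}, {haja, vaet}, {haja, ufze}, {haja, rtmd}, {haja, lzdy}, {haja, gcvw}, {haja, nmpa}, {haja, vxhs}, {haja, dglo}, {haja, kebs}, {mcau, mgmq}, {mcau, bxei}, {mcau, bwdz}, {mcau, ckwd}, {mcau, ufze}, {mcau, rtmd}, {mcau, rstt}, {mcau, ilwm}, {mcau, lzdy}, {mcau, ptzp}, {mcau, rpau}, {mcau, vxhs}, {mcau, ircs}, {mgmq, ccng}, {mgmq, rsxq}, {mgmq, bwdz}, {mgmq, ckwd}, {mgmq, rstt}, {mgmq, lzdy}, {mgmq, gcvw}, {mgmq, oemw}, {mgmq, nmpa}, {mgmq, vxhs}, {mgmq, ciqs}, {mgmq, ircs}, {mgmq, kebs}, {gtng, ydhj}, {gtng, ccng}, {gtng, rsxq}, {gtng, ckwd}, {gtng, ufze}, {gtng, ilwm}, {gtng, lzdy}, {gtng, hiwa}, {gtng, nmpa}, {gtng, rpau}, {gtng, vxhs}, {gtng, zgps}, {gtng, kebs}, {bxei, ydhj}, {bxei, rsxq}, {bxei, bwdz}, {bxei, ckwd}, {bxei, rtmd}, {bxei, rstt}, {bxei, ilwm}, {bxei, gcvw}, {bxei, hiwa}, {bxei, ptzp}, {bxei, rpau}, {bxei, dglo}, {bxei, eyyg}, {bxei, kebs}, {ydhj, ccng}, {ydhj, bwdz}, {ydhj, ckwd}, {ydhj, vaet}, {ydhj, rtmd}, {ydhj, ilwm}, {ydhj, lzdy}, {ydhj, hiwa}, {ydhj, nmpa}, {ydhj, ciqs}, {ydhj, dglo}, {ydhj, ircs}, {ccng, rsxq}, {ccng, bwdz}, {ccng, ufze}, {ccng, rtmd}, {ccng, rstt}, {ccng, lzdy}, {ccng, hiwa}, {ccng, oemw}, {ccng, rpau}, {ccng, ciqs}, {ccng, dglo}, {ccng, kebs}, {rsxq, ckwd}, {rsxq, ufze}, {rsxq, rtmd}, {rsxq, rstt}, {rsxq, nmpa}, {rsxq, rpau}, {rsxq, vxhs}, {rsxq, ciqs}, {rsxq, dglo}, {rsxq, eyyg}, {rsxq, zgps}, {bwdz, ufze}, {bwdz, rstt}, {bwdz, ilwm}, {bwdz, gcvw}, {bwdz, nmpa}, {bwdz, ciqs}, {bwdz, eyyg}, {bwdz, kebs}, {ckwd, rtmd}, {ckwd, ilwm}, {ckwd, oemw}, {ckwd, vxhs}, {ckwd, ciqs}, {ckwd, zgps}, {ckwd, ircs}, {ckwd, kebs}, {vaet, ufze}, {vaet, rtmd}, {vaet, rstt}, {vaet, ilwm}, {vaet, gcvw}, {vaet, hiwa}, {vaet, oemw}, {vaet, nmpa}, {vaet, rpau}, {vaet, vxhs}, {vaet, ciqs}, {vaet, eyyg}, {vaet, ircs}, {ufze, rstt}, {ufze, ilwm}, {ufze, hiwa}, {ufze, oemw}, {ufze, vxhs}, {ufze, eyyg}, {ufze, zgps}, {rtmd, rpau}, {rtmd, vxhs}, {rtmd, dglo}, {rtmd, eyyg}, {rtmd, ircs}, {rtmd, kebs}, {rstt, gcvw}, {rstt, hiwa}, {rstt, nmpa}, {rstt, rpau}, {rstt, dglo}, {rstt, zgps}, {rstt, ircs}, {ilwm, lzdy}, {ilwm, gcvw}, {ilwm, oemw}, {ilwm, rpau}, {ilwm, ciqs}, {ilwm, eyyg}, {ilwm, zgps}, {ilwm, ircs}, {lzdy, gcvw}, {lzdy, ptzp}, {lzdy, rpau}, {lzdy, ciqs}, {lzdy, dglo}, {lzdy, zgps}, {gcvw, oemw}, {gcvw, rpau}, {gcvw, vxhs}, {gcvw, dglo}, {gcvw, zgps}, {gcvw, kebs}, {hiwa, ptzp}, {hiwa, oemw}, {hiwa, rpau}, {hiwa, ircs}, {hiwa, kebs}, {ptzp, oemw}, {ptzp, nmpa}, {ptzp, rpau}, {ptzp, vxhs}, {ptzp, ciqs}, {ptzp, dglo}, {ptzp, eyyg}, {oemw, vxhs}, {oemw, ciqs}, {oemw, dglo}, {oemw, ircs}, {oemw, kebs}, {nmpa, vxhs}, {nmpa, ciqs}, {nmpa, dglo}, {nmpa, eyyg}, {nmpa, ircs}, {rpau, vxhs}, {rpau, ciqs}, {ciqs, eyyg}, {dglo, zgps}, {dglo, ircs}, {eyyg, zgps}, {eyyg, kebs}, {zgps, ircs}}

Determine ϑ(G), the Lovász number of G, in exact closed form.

sqrt(37)

Vertex jrqx has 18 neighbors: kxgg, wawy, sziy, kvvr, haja, mcau, gtng, bwdz, ckwd, rstt, hiwa, ptzp, nmpa, rpau, ciqs, zgps, ircs, kebs.
deg(ptzp) = 18; N(ptzp) = {nvzr, kxgg, wawy, jrqx, wlon, kvvr, tvwt, mcau, bxei, lzdy, hiwa, oemw, nmpa, rpau, vxhs, ciqs, dglo, eyyg}.
deg(ckwd) = 18; N(ckwd) = {wawy, jrqx, wlon, kvvr, mcau, mgmq, gtng, bxei, ydhj, rsxq, rtmd, ilwm, oemw, vxhs, ciqs, zgps, ircs, kebs}.
Vertex gtng has 18 neighbors: nvzr, kxgg, jrqx, wlon, haja, ydhj, ccng, rsxq, ckwd, ufze, ilwm, lzdy, hiwa, nmpa, rpau, vxhs, zgps, kebs.
G on 37 vertices is 18-regular; strongly regular (37,18,8,9).
A has 3 distinct eigenvalues ≈ [18.0, 2.54138, -3.54138].
Lovász: ϑ = −37(-sqrt(37)/2 - 1/2)/(18+-(-sqrt(37)/2 - 1/2)) = sqrt(37).
ϑ(G) ≈ 6.08276253.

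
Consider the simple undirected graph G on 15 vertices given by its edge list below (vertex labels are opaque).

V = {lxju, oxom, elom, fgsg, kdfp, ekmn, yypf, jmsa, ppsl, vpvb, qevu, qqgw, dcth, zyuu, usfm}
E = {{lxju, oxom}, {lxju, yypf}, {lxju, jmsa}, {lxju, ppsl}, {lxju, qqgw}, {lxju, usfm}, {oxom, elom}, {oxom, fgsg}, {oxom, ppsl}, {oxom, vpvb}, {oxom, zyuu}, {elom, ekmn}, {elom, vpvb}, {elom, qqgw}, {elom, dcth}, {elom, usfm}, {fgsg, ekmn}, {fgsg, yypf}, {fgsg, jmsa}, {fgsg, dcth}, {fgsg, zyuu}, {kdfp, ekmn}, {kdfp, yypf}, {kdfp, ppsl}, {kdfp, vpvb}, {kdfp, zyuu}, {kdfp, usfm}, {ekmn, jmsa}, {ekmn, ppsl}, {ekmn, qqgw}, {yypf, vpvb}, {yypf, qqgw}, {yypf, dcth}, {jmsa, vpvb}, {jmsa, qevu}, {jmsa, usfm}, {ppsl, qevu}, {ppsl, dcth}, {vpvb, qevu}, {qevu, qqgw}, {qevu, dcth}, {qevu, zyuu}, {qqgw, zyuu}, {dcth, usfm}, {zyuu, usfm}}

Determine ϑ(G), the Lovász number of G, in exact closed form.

Vertex vpvb has 6 neighbors: oxom, elom, kdfp, yypf, jmsa, qevu.
N(elom) = {oxom, ekmn, vpvb, qqgw, dcth, usfm}, |N(elom)| = 6.
Vertex jmsa has 6 neighbors: lxju, fgsg, ekmn, vpvb, qevu, usfm.
deg(zyuu) = 6; N(zyuu) = {oxom, fgsg, kdfp, qevu, qqgw, usfm}.
Regular of degree 6 on 15 vertices: Kneser-type, 2-subsets of [6].
A has 3 distinct eigenvalues ≈ [6.0, 1.0, -3.0].
−15·(-3) / ((6)−(-3)) = 5 = ϑ(G).
ϑ(G) ≈ 5.0000.

5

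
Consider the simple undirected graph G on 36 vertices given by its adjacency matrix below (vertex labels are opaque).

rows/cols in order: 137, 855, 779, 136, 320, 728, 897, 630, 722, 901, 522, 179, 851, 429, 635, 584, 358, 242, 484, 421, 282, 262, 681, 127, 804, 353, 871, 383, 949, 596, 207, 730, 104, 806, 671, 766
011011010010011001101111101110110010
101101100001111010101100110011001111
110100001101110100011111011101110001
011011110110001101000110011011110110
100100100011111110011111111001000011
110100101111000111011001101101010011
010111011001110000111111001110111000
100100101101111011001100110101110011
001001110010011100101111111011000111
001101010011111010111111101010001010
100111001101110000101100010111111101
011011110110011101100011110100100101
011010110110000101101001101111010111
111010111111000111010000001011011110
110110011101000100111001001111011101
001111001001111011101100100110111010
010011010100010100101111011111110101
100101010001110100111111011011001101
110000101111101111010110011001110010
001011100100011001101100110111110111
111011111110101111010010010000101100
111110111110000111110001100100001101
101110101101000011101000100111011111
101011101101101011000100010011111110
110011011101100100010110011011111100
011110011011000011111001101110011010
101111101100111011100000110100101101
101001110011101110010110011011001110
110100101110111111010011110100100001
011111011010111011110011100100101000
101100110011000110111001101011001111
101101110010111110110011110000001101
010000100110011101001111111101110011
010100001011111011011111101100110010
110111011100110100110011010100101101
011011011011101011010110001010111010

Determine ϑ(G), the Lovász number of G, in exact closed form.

8

N(383) = {137, 779, 728, 897, 630, 522, 179, 851, 635, 584, 358, 421, 262, 681, 353, 871, 949, 596, 104, 806, 671}, |N(383)| = 21.
deg(722) = 21; N(722) = {779, 728, 897, 630, 522, 429, 635, 584, 484, 282, 262, 681, 127, 804, 353, 871, 949, 596, 806, 671, 766}.
deg(429) = 21; N(429) = {137, 855, 779, 320, 897, 630, 722, 901, 522, 179, 584, 358, 242, 421, 871, 949, 596, 730, 104, 806, 671}.
deg(779) = 21; N(779) = {137, 855, 136, 722, 901, 179, 851, 429, 584, 421, 282, 262, 681, 127, 353, 871, 383, 596, 207, 730, 766}.
21-regular, N=36; Kneser K(9,2) on C(9,2)=36 vertices.
Distinct eigenvalues (to 3 d.p.): [21.0, 1.0, -6.0].
−36·(-6) / ((21)−(-6)) = 8 = ϑ(G).
Numerically 8.000000000.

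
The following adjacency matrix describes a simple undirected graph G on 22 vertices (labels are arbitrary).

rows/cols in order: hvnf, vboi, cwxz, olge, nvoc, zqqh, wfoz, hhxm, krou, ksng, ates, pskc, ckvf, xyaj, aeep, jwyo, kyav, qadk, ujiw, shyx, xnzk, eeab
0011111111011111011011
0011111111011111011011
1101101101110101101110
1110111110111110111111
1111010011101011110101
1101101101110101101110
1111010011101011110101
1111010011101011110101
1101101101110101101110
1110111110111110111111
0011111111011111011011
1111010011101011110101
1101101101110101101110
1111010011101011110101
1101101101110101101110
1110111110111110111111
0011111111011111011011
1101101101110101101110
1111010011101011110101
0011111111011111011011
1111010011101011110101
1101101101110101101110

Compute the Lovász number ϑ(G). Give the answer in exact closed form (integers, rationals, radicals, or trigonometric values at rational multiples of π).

7

N(ujiw) = {hvnf, vboi, cwxz, olge, zqqh, krou, ksng, ates, ckvf, aeep, jwyo, kyav, qadk, shyx, eeab}, |N(ujiw)| = 15.
N(olge) = {hvnf, vboi, cwxz, nvoc, zqqh, wfoz, hhxm, krou, ates, pskc, ckvf, xyaj, aeep, kyav, qadk, ujiw, shyx, xnzk, eeab}, |N(olge)| = 19.
Vertex xyaj has 15 neighbors: hvnf, vboi, cwxz, olge, zqqh, krou, ksng, ates, ckvf, aeep, jwyo, kyav, qadk, shyx, eeab.
deg(ksng) = 19; N(ksng) = {hvnf, vboi, cwxz, nvoc, zqqh, wfoz, hhxm, krou, ates, pskc, ckvf, xyaj, aeep, kyav, qadk, ujiw, shyx, xnzk, eeab}.
4 parts of sizes [7, 7, 5, 3]; α(G) = 7 = ϑ (perfect).
= 7.0000… (decimal).
7 ≤ 7 ≤ 7: collapsed.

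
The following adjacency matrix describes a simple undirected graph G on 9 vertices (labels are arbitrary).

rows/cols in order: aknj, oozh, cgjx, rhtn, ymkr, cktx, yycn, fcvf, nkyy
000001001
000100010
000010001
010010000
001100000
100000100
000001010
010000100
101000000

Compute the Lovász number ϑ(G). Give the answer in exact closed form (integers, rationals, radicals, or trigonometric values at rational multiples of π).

N(yycn) = {cktx, fcvf}, |N(yycn)| = 2.
N(nkyy) = {aknj, cgjx}, |N(nkyy)| = 2.
Vertex fcvf has 2 neighbors: oozh, yycn.
N(ymkr) = {cgjx, rhtn}, |N(ymkr)| = 2.
G on 9 vertices is 2-regular; the odd cycle C_{9}.
spec(A) ≈ [2.0, 1.532089, 0.347296, -1.0, -1.879385] (distinct, 6 d.p.).
λ_max=2, λ_min=-2*cos(pi/9); ϑ = −9·λ_min/(λ_max−λ_min) = 9*cos(pi/9)/(cos(pi/9) + 1).
Numerically 4.36009.
α=4, χ(Ḡ)=5; ϑ=9*cos(pi/9)/(cos(pi/9) + 1) lies between (both strict).

9*cos(pi/9)/(cos(pi/9) + 1)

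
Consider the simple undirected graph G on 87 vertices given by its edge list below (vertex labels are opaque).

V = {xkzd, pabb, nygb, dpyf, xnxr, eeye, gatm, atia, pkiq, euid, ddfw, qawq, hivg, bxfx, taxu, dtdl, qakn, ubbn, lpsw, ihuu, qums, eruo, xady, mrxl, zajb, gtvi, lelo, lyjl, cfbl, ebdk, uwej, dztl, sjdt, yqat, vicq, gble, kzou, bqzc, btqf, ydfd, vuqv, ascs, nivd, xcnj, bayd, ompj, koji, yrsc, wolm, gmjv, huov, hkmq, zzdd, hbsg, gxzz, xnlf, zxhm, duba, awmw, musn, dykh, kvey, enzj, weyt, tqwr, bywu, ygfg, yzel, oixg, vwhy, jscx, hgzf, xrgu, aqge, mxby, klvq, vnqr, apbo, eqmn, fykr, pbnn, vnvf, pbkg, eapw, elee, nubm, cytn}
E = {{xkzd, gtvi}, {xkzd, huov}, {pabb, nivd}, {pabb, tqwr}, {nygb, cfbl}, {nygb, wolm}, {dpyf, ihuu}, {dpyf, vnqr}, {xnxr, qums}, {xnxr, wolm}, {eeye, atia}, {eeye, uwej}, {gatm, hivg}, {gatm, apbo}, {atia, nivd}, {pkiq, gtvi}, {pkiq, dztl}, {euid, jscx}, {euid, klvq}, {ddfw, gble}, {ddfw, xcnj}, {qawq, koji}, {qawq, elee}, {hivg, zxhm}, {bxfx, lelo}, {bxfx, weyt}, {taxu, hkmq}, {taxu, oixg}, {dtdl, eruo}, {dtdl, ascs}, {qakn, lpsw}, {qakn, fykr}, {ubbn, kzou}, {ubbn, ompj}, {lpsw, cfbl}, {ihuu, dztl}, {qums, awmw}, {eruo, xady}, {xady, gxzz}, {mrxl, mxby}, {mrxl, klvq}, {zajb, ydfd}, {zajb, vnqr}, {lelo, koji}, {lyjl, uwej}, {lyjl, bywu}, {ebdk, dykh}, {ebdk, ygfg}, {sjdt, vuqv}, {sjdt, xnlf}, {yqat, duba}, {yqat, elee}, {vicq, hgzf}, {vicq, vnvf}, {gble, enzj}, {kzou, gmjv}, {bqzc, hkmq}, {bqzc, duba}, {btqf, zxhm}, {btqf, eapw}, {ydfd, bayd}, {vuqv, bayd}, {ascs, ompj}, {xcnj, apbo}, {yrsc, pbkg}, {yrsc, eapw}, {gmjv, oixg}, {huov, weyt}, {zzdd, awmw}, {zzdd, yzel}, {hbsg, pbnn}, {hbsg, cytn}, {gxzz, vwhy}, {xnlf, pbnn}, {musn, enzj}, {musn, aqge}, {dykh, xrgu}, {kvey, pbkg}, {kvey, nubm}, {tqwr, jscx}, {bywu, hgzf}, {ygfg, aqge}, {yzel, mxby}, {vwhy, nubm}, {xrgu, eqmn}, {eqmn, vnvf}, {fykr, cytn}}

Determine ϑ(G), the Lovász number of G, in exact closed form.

87*cos(pi/87)/(cos(pi/87) + 1)

deg(taxu) = 2; N(taxu) = {hkmq, oixg}.
deg(musn) = 2; N(musn) = {enzj, aqge}.
Vertex ydfd has 2 neighbors: zajb, bayd.
Vertex huov has 2 neighbors: xkzd, weyt.
deg(v) = 2 for all v (|V|=87); this is C_{87}, the 87-cycle.
Distinct eigenvalues (to 3 d.p.): [2.0, 1.995, 1.979, 1.953, 1.917, 1.871, 1.815, 1.75, 1.675, 1.592, 1.501, 1.401, 1.295, 1.181, 1.062, 0.937, 0.807, 0.673, 0.535, 0.395, 0.252, 0.108, -0.036, -0.18, -0.324, -0.465, -0.604, -0.74, -0.872, -1.0, -1.122, -1.239, -1.349, -1.452, -1.547, -1.635, -1.714, -1.784, -1.844, -1.895, -1.936, -1.967, -1.988, -1.999].
−87·(-2*cos(pi/87)) / ((2)−(-2*cos(pi/87))) = 87*cos(pi/87)/(cos(pi/87) + 1) = ϑ(G).
Numerically 43.485816452.
43 ≤ 87*cos(pi/87)/(cos(pi/87) + 1) ≤ 44: both strict.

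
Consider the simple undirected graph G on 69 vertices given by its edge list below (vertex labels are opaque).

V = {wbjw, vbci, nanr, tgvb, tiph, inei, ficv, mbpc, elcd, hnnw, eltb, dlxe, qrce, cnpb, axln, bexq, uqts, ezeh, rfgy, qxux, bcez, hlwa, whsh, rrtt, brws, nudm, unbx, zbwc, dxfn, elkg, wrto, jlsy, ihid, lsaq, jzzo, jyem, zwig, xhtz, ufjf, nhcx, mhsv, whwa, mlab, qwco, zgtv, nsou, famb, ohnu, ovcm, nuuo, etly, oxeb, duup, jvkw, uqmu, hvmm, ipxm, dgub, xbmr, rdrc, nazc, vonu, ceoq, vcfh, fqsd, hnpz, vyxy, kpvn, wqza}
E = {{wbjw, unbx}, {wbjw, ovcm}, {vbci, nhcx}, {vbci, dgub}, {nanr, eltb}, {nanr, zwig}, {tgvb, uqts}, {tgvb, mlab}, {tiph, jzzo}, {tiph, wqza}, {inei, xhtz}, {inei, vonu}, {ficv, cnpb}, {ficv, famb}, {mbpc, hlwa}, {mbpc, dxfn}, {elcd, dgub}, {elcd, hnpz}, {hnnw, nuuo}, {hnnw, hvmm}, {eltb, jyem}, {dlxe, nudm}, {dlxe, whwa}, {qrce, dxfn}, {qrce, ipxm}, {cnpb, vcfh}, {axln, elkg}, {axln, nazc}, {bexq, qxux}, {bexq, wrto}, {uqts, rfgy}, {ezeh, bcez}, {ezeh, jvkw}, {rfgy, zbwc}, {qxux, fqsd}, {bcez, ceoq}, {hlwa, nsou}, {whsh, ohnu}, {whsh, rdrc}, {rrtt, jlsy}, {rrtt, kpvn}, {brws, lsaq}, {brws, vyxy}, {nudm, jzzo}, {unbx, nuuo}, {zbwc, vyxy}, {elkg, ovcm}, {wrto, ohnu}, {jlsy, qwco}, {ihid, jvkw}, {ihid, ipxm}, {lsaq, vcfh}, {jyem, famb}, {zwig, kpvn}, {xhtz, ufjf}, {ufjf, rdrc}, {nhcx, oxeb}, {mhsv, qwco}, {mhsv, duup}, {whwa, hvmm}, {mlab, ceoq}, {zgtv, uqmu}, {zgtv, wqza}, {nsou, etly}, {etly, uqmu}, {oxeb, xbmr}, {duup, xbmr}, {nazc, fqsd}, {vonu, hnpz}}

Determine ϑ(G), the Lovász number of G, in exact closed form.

N(zbwc) = {rfgy, vyxy}, |N(zbwc)| = 2.
N(bexq) = {qxux, wrto}, |N(bexq)| = 2.
deg(cnpb) = 2; N(cnpb) = {ficv, vcfh}.
deg(inei) = 2; N(inei) = {xhtz, vonu}.
Every vertex has degree 2 (N=69); a single 69-cycle (edge-transitive).
Distinct eigenvalues (to 6 d.p.): [2.0, 1.991714, 1.966923, 1.925835, 1.868788, 1.796255, 1.708839, 1.607262, 1.492367, 1.365106, 1.226534, 1.077797, 0.92013, 0.754838, 0.583292, 0.406912, 0.22716, 0.045526, -0.136485, -0.317365, -0.495616, -0.669759, -0.838353, -1.0, -1.153361, -1.297164, -1.430219, -1.551423, -1.659771, -1.754365, -1.834423, -1.899279, -1.948398, -1.981372, -1.997927].
−69·(-2*cos(pi/69)) / ((2)−(-2*cos(pi/69))) = 69*cos(pi/69)/(cos(pi/69) + 1) = ϑ(G).
= 34.4821141… (decimal).
Lovász sandwich 34 ≤ 69*cos(pi/69)/(cos(pi/69) + 1) ≤ 35: both strict.

69*cos(pi/69)/(cos(pi/69) + 1)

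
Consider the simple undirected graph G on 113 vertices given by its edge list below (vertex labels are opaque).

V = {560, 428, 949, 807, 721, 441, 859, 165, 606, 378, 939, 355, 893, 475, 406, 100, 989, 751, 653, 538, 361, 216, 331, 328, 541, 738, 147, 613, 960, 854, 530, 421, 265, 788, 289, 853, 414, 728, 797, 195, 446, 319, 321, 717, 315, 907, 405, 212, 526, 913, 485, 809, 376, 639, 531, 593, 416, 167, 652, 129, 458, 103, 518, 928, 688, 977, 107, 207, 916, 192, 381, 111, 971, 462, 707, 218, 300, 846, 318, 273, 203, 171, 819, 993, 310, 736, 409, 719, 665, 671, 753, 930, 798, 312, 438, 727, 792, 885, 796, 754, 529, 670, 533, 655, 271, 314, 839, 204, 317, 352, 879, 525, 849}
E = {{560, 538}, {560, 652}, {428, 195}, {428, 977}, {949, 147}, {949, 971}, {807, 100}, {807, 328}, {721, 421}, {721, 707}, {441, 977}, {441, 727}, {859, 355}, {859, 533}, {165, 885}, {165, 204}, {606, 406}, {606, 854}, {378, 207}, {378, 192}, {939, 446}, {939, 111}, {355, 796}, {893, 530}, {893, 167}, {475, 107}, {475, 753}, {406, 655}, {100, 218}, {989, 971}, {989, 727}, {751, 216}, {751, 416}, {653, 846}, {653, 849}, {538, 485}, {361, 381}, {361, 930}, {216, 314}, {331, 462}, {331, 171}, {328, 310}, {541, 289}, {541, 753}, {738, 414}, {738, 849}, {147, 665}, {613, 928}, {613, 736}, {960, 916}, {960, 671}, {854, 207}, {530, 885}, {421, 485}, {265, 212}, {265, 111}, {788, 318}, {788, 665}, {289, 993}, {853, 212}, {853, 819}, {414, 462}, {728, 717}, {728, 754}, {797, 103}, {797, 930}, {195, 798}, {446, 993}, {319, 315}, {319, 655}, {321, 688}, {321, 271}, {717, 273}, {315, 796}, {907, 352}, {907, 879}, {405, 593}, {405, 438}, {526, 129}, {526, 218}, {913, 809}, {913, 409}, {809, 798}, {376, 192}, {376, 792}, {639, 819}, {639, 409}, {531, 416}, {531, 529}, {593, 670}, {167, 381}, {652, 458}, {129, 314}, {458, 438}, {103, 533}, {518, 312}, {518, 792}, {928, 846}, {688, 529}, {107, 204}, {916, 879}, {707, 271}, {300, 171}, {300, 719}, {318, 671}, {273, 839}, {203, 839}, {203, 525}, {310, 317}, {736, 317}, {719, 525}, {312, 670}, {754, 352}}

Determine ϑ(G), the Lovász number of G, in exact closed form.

Vertex 788 has 2 neighbors: 318, 665.
N(300) = {171, 719}, |N(300)| = 2.
Vertex 809 has 2 neighbors: 913, 798.
N(639) = {819, 409}, |N(639)| = 2.
Every vertex has degree 2 (N=113); a single 113-cycle (edge-transitive).
A has 57 distinct eigenvalues ≈ [2.0, 1.997, 1.988, 1.972, 1.951, 1.923, 1.89, 1.85, 1.805, 1.755, 1.699, 1.637, 1.571, 1.5, 1.424, 1.344, 1.259, 1.171, 1.079, 0.984, 0.886, 0.785, 0.681, 0.576, 0.468, 0.359, 0.25, 0.139, 0.028, -0.083, -0.194, -0.305, -0.414, -0.522, -0.629, -0.733, -0.835, -0.935, -1.032, -1.126, -1.216, -1.302, -1.384, -1.462, -1.536, -1.605, -1.669, -1.727, -1.781, -1.829, -1.871, -1.907, -1.938, -1.962, -1.981, -1.993, -1.999].
Lovász (edge-transitive): ϑ = −113·(-2*cos(pi/113))/((2)−(-2*cos(pi/113))) = 113*cos(pi/113)/(cos(pi/113) + 1).
= 56.489080889… (decimal).
Check 56 ≤ 113*cos(pi/113)/(cos(pi/113) + 1) ≤ 57: both strict.

113*cos(pi/113)/(cos(pi/113) + 1)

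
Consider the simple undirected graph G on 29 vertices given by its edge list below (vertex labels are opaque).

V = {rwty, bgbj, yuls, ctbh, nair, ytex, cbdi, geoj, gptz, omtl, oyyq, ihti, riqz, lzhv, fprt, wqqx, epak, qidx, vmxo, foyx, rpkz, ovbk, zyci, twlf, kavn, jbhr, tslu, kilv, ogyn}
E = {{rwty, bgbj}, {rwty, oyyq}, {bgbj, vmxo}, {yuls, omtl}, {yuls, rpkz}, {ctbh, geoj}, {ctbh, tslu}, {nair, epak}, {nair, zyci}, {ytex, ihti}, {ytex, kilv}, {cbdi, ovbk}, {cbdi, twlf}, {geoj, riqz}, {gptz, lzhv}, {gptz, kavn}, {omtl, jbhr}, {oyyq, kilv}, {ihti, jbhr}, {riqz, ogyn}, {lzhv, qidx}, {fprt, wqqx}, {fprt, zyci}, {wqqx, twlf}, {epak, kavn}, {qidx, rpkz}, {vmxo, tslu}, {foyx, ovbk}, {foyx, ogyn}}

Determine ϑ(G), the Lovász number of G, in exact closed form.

deg(yuls) = 2; N(yuls) = {omtl, rpkz}.
Vertex ihti has 2 neighbors: ytex, jbhr.
Vertex omtl has 2 neighbors: yuls, jbhr.
Vertex qidx has 2 neighbors: lzhv, rpkz.
29-vertex 2-regular graph: connected 2-regular on 29 ⇒ C_{29}.
spec(A) ≈ [2.0, 1.95324, 1.81515, 1.59219, 1.29477, 0.93682, 0.53506, 0.10828, -0.32356, -0.74028, -1.12237, -1.45199, -1.71371, -1.89531, -1.98828] (distinct, 5 d.p.).
ϑ = −N·λ_min/(λ_max−λ_min) = −29·(-2*cos(pi/29))/(2−(-2*cos(pi/29))) = 29*cos(pi/29)/(cos(pi/29) + 1).
Numerically 14.457375.
Sandwich: α(G)=14 ≤ ϑ(G)=29*cos(pi/29)/(cos(pi/29) + 1) ≤ χ(Ḡ)=15 (both strict).

29*cos(pi/29)/(cos(pi/29) + 1)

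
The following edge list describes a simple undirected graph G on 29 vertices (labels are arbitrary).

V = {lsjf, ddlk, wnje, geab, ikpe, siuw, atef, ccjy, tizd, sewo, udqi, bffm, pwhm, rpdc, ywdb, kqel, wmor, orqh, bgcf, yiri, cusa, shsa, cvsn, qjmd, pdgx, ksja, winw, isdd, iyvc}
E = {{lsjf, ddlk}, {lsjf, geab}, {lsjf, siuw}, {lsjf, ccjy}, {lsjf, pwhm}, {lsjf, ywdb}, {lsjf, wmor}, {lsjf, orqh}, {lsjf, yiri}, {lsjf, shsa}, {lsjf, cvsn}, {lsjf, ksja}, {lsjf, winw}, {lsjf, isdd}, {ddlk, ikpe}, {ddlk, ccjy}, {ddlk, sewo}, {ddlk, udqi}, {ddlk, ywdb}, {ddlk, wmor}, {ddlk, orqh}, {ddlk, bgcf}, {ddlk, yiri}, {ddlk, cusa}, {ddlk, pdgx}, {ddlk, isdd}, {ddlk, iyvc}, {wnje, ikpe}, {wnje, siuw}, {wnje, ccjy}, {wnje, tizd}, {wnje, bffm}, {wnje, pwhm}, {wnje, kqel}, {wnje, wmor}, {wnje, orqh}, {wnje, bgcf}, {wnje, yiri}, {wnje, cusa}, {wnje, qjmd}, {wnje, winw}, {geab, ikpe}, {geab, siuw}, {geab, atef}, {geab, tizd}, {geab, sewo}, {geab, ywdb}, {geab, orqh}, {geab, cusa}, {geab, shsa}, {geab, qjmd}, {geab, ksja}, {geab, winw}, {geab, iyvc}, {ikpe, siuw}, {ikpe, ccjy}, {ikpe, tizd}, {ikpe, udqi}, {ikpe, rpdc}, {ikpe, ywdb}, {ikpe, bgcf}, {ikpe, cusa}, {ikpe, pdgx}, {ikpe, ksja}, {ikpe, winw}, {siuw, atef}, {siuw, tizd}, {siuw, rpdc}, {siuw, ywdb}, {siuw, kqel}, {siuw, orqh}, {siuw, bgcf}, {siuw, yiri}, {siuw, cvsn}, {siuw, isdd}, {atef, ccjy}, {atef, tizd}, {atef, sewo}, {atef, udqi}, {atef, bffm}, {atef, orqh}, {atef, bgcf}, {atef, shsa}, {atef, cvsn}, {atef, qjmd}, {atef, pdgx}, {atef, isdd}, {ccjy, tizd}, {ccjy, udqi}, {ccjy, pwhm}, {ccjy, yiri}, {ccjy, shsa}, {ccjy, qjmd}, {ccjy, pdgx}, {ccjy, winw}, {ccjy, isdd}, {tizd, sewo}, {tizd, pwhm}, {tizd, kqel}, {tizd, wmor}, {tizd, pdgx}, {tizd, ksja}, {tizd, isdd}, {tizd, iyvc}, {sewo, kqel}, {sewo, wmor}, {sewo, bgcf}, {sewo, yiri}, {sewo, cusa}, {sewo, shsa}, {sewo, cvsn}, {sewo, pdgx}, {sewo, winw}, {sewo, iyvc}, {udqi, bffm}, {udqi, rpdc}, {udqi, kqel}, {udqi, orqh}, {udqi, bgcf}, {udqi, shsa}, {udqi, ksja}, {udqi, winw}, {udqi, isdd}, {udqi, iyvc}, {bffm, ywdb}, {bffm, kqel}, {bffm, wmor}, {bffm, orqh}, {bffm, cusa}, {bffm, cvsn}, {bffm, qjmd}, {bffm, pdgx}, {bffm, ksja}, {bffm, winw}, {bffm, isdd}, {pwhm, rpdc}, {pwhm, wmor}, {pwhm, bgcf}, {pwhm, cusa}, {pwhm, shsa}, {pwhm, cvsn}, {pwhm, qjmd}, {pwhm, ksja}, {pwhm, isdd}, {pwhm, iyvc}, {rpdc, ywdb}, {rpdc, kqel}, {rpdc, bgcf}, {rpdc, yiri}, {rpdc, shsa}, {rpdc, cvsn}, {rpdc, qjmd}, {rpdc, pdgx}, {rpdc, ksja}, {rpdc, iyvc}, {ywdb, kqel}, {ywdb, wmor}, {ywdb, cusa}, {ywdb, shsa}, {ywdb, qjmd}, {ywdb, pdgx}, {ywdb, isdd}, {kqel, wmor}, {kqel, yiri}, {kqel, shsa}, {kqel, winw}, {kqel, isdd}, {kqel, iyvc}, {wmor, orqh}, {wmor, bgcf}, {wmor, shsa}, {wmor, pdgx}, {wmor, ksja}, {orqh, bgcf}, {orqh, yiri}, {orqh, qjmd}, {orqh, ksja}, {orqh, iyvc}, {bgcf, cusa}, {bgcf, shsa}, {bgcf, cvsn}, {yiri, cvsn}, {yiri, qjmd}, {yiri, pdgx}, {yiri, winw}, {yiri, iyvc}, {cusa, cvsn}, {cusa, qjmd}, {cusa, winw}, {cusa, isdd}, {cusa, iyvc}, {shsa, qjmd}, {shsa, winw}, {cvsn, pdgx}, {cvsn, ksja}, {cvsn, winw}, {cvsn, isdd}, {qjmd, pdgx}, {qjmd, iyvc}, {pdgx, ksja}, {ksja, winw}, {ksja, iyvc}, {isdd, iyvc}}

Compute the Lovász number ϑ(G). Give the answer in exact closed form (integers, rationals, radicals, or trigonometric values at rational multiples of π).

sqrt(29)

Vertex rpdc has 14 neighbors: ikpe, siuw, udqi, pwhm, ywdb, kqel, bgcf, yiri, shsa, cvsn, qjmd, pdgx, ksja, iyvc.
deg(tizd) = 14; N(tizd) = {wnje, geab, ikpe, siuw, atef, ccjy, sewo, pwhm, kqel, wmor, pdgx, ksja, isdd, iyvc}.
N(pdgx) = {ddlk, ikpe, atef, ccjy, tizd, sewo, bffm, rpdc, ywdb, wmor, yiri, cvsn, qjmd, ksja}, |N(pdgx)| = 14.
deg(ddlk) = 14; N(ddlk) = {lsjf, ikpe, ccjy, sewo, udqi, ywdb, wmor, orqh, bgcf, yiri, cusa, pdgx, isdd, iyvc}.
deg(v) = 14 for all v (|V|=29); SR(29,14,6,7) — a Paley graph.
The 3 distinct eigenvalues: [14.0, 2.19258, -3.19258].
With N=29: ϑ(G) = 29·(-(-sqrt(29)/2 - 1/2))/(14−(-sqrt(29)/2 - 1/2)) = sqrt(29).
Numerically 5.3852.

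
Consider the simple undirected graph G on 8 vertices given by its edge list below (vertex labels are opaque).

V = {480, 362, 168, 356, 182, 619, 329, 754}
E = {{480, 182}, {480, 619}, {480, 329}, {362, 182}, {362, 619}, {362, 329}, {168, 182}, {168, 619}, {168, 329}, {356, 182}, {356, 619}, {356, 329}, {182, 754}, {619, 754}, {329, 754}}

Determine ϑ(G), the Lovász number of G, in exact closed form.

5

N(356) = {182, 619, 329}, |N(356)| = 3.
deg(168) = 3; N(168) = {182, 619, 329}.
N(182) = {480, 362, 168, 356, 754}, |N(182)| = 5.
Vertex 362 has 3 neighbors: 182, 619, 329.
G = K_{5,3}: α = 5 = χ(Ḡ), so ϑ = 5.
≈ 5.00000 (to 5 d.p.).
Sandwich: α(G)=5 ≤ ϑ(G)=5 ≤ χ(Ḡ)=5 (collapsed).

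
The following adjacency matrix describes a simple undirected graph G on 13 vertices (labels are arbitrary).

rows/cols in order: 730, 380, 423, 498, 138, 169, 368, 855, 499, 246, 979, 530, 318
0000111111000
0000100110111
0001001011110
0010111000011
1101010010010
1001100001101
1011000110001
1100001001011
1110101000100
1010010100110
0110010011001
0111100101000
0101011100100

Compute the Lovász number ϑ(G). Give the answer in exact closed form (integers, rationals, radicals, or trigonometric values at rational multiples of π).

N(423) = {498, 368, 499, 246, 979, 530}, |N(423)| = 6.
deg(246) = 6; N(246) = {730, 423, 169, 855, 979, 530}.
deg(855) = 6; N(855) = {730, 380, 368, 246, 530, 318}.
N(380) = {138, 855, 499, 979, 530, 318}, |N(380)| = 6.
Regular of degree 6 on 13 vertices: strongly regular (13,6,2,3).
Distinct eigenvalues (to 5 d.p.): [6.0, 1.30278, -2.30278].
−13·(-sqrt(13)/2 - 1/2) / ((6)−(-sqrt(13)/2 - 1/2)) = sqrt(13) = ϑ(G).
Numerically 3.60555.

sqrt(13)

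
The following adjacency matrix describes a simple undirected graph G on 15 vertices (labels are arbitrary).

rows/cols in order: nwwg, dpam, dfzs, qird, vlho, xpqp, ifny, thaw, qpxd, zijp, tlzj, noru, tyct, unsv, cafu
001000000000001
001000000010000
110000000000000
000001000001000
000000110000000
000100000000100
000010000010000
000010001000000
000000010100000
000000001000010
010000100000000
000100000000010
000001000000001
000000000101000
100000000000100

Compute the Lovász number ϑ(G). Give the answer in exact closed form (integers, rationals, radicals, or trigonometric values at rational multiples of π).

Vertex xpqp has 2 neighbors: qird, tyct.
deg(dfzs) = 2; N(dfzs) = {nwwg, dpam}.
Vertex unsv has 2 neighbors: zijp, noru.
deg(ifny) = 2; N(ifny) = {vlho, tlzj}.
deg(v) = 2 for all v (|V|=15); the odd cycle C_{15}.
A has 8 distinct eigenvalues ≈ [2.0, 1.827, 1.338, 0.618, -0.209, -1.0, -1.618, -1.956].
ϑ = −N·λ_min/(λ_max−λ_min) = −15·(-2*cos(pi/15))/(2−(-2*cos(pi/15))) = 15*cos(pi/15)/(cos(pi/15) + 1).
≈ 7.417148 (to 6 d.p.).
Check 7 ≤ 15*cos(pi/15)/(cos(pi/15) + 1) ≤ 8: both strict.

15*cos(pi/15)/(cos(pi/15) + 1)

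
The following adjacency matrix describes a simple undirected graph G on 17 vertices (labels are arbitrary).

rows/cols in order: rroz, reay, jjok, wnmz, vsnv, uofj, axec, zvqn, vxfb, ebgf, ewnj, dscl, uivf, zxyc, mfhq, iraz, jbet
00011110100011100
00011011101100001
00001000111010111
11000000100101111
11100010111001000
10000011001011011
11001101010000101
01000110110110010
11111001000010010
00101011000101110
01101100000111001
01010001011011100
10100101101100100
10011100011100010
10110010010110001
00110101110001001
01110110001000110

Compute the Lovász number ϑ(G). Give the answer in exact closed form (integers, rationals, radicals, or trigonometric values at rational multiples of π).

deg(vsnv) = 8; N(vsnv) = {rroz, reay, jjok, axec, vxfb, ebgf, ewnj, zxyc}.
Vertex ebgf has 8 neighbors: jjok, vsnv, axec, zvqn, dscl, zxyc, mfhq, iraz.
Vertex zvqn has 8 neighbors: reay, uofj, axec, vxfb, ebgf, dscl, uivf, iraz.
N(vxfb) = {rroz, reay, jjok, wnmz, vsnv, zvqn, uivf, iraz}, |N(vxfb)| = 8.
G on 17 vertices is 8-regular; Paley(17): SR with (k,λ,μ)=(8,3,4).
The 3 distinct eigenvalues: [8.0, 1.56155, -2.56155].
−17·(-sqrt(17)/2 - 1/2) / ((8)−(-sqrt(17)/2 - 1/2)) = sqrt(17) = ϑ(G).
= 4.12310563… (decimal).

sqrt(17)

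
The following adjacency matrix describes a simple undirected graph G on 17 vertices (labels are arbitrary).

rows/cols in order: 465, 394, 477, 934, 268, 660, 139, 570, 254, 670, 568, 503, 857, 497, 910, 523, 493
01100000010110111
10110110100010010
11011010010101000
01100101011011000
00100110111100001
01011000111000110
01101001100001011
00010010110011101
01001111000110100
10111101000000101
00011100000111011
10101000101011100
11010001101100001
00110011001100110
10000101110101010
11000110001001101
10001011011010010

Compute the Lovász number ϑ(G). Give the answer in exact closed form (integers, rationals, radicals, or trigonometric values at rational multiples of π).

sqrt(17)

Vertex 497 has 8 neighbors: 477, 934, 139, 570, 568, 503, 910, 523.
N(570) = {934, 139, 254, 670, 857, 497, 910, 493}, |N(570)| = 8.
Vertex 670 has 8 neighbors: 465, 477, 934, 268, 660, 570, 910, 493.
deg(523) = 8; N(523) = {465, 394, 660, 139, 568, 497, 910, 493}.
Every vertex has degree 8 (N=17); Paley(17): SR with (k,λ,μ)=(8,3,4).
A has 3 distinct eigenvalues ≈ [8.0, 1.561553, -2.561553].
ϑ = −N·λ_min/(λ_max−λ_min) = −17·(-sqrt(17)/2 - 1/2)/(8−(-sqrt(17)/2 - 1/2)) = sqrt(17).
≈ 4.1231056 (to 7 d.p.).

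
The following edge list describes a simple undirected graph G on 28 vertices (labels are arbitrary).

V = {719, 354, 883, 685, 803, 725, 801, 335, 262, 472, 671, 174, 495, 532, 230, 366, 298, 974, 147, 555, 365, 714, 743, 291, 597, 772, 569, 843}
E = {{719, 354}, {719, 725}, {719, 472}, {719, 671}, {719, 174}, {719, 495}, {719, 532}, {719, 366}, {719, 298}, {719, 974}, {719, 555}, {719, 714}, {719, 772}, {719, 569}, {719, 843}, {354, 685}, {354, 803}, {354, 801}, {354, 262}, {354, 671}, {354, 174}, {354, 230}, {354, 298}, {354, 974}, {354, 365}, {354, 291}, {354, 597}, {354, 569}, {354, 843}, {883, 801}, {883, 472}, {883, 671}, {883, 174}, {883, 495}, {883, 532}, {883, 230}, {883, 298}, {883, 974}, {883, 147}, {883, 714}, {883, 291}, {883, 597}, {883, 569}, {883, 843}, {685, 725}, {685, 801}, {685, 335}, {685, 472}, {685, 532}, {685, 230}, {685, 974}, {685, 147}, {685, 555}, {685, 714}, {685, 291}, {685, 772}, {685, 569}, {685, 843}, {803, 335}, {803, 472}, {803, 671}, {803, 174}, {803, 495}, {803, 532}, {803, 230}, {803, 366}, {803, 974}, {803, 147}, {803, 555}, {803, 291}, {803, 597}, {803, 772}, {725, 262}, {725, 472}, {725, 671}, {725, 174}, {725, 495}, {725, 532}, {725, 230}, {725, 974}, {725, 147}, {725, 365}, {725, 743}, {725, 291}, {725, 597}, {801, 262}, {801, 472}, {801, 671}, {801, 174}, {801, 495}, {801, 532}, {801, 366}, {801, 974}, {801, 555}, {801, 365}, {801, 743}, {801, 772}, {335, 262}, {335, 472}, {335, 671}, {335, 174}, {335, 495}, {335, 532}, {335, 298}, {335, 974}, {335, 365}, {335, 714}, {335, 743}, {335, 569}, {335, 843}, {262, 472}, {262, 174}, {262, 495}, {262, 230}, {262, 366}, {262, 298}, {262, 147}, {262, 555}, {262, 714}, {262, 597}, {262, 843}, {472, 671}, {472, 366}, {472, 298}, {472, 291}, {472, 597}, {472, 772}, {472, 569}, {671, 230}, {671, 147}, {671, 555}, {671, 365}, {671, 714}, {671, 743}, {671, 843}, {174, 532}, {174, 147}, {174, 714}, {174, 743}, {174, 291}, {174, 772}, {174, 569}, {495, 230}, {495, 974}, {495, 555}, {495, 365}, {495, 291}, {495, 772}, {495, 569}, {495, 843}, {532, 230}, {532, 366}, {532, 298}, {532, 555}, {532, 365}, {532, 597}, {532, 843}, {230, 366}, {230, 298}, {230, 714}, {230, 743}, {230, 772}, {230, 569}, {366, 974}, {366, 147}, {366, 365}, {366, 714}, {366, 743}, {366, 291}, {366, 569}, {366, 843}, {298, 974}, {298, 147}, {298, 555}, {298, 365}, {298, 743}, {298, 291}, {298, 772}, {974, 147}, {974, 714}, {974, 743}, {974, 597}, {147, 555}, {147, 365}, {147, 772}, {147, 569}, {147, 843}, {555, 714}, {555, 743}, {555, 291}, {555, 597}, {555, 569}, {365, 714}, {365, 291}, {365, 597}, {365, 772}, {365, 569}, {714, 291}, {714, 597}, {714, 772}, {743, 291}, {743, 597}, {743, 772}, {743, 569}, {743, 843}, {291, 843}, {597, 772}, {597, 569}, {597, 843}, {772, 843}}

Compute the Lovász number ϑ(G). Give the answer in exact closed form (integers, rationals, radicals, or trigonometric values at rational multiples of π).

deg(230) = 15; N(230) = {354, 883, 685, 803, 725, 262, 671, 495, 532, 366, 298, 714, 743, 772, 569}.
deg(597) = 15; N(597) = {354, 883, 803, 725, 262, 472, 532, 974, 555, 365, 714, 743, 772, 569, 843}.
N(354) = {719, 685, 803, 801, 262, 671, 174, 230, 298, 974, 365, 291, 597, 569, 843}, |N(354)| = 15.
Vertex 843 has 15 neighbors: 719, 354, 883, 685, 335, 262, 671, 495, 532, 366, 147, 743, 291, 597, 772.
G on 28 vertices is 15-regular; Kneser K(8,2) on C(8,2)=28 vertices.
A has 3 distinct eigenvalues ≈ [15.0, 1.0, -5.0].
With N=28: ϑ(G) = 28·(-1*(-5))/(15−(-5)) = 7.
ϑ(G) ≈ 7.00000.

7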